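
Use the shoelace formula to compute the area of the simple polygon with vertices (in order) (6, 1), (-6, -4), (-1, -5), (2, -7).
Area = 69/2

Shoelace formula: Area = (1/2) |Σ_i (x_i · y_{i+1} − x_{i+1} · y_i)| (indices mod n). Compute each cross term:
  (6)(-4) − (-6)(1) = -18
  (-6)(-5) − (-1)(-4) = 26
  (-1)(-7) − (2)(-5) = 17
  (2)(1) − (6)(-7) = 44
Sum = 69, so (signed) Area = 69/2 = 69/2, |Area| = 69/2.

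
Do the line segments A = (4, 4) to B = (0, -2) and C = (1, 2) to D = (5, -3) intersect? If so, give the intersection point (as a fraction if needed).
Yes; intersection at (21/11, 19/22) (t = 23/44 on AB, s = 5/22 on CD)

Parametrize AB as A + t(B − A) = (4 + -4 t, 4 + -6 t) and CD as C + s(D − C) = (1 + 4 s, 2 + -5 s). Solve the linear system for (t, s). Determinant = -44 ≠ 0, so a unique intersection of the containing lines exists. Solution: t = 23/44, s = 5/22 — both in [0, 1], so the segments cross. Intersection point: (21/11, 19/22).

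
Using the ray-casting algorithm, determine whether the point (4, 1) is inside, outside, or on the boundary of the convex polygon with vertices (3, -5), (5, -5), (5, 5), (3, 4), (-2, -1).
The point (4, 1) lies strictly inside the polygon

Cast a horizontal ray to the right from the query point and count how many polygon edges it crosses (each edge strictly once or zero times, handled with the usual half-open convention). 
Parity of crossings → odd ⇒ inside.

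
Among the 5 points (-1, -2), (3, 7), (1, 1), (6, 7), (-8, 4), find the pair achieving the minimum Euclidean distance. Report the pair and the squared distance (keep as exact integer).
Pair = ((3, 7), (6, 7)); squared distance = 9

Compute all C(5, 2) = 10 pairwise squared distances (x_i − x_j)² + (y_i − y_j)². The minimum is 9, attained by the pair ((3, 7), (6, 7)).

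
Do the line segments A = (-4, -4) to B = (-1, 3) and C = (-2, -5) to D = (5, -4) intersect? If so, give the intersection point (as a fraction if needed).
No (intersection of containing lines falls outside at least one segment)

Parametrize and solve: t = -9/46, s = -17/46. At least one of these is outside [0, 1], so the segments do not intersect.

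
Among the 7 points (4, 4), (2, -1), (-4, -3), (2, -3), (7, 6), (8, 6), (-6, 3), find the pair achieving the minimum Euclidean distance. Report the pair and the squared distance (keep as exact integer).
Pair = ((7, 6), (8, 6)); squared distance = 1

Compute all C(7, 2) = 21 pairwise squared distances (x_i − x_j)² + (y_i − y_j)². The minimum is 1, attained by the pair ((7, 6), (8, 6)).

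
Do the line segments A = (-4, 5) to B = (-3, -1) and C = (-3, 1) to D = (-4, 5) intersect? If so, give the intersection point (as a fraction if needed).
Yes; intersection at (-4, 5) (t = 0 on AB, s = 1 on CD)

Parametrize AB as A + t(B − A) = (-4 + 1 t, 5 + -6 t) and CD as C + s(D − C) = (-3 + -1 s, 1 + 4 s). Solve the linear system for (t, s). Determinant = 2 ≠ 0, so a unique intersection of the containing lines exists. Solution: t = 0, s = 1 — both in [0, 1], so the segments cross. Intersection point: (-4, 5).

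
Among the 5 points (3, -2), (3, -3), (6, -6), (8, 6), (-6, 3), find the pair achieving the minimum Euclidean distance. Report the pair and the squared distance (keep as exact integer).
Pair = ((3, -2), (3, -3)); squared distance = 1

Compute all C(5, 2) = 10 pairwise squared distances (x_i − x_j)² + (y_i − y_j)². The minimum is 1, attained by the pair ((3, -2), (3, -3)).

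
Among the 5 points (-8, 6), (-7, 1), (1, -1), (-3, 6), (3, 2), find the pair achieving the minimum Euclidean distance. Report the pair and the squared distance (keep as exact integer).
Pair = ((1, -1), (3, 2)); squared distance = 13

Compute all C(5, 2) = 10 pairwise squared distances (x_i − x_j)² + (y_i − y_j)². The minimum is 13, attained by the pair ((1, -1), (3, 2)).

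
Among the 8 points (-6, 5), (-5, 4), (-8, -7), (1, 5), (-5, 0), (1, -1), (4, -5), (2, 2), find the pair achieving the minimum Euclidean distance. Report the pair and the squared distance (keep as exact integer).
Pair = ((-6, 5), (-5, 4)); squared distance = 2

Compute all C(8, 2) = 28 pairwise squared distances (x_i − x_j)² + (y_i − y_j)². The minimum is 2, attained by the pair ((-6, 5), (-5, 4)).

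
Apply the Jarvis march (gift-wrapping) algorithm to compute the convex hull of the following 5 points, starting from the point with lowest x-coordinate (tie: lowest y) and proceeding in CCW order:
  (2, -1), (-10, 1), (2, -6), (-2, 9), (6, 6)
Hull (CCW) = [(-10, 1), (2, -6), (6, 6), (-2, 9)]

Jarvis march: at each step, from the current hull vertex p, select the next vertex q as the point such that every other point lies strictly to the left of (or on) the directed line p → q. (Equivalently: for every other point r, the cross product (q − p) × (r − p) ≥ 0.)
Starting point (lowest x, tie lowest y): (-10, 1). Wrap until returning to start. Resulting hull: (-10, 1), (2, -6), (6, 6), (-2, 9).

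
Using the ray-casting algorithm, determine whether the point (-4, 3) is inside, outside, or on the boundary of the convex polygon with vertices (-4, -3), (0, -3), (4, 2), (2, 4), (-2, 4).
The point (-4, 3) lies strictly outside the polygon

Cast a horizontal ray to the right from the query point and count how many polygon edges it crosses (each edge strictly once or zero times, handled with the usual half-open convention). 
Parity of crossings → even ⇒ outside.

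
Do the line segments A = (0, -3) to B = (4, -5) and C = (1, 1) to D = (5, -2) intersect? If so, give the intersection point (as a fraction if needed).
No (intersection of containing lines falls outside at least one segment)

Parametrize and solve: t = 19/4, s = 9/2. At least one of these is outside [0, 1], so the segments do not intersect.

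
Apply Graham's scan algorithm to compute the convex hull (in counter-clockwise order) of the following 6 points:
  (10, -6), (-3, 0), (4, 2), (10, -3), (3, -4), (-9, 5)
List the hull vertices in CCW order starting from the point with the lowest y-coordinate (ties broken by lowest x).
Hull (CCW) = [(10, -6), (10, -3), (4, 2), (-9, 5), (-3, 0), (3, -4)]

Graham scan procedure:
  1. Find the pivot p₀ = point with lowest y (tie → lowest x): (10, -6).
  2. Sort the remaining points by polar angle around p₀.
  3. Walk through sorted points, maintaining a stack; pop the top while the last three entries make a non-left turn (cross product ≤ 0).
  4. Final stack is the convex hull in CCW order: (10, -6), (10, -3), (4, 2), (-9, 5), (-3, 0), (3, -4).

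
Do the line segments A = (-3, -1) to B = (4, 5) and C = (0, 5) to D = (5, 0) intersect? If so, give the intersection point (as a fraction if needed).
Yes; intersection at (24/13, 41/13) (t = 9/13 on AB, s = 24/65 on CD)

Parametrize AB as A + t(B − A) = (-3 + 7 t, -1 + 6 t) and CD as C + s(D − C) = (0 + 5 s, 5 + -5 s). Solve the linear system for (t, s). Determinant = 65 ≠ 0, so a unique intersection of the containing lines exists. Solution: t = 9/13, s = 24/65 — both in [0, 1], so the segments cross. Intersection point: (24/13, 41/13).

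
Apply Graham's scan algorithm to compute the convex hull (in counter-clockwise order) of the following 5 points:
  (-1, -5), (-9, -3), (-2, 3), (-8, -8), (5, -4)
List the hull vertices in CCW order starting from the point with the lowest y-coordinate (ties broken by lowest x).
Hull (CCW) = [(-8, -8), (5, -4), (-2, 3), (-9, -3)]

Graham scan procedure:
  1. Find the pivot p₀ = point with lowest y (tie → lowest x): (-8, -8).
  2. Sort the remaining points by polar angle around p₀.
  3. Walk through sorted points, maintaining a stack; pop the top while the last three entries make a non-left turn (cross product ≤ 0).
  4. Final stack is the convex hull in CCW order: (-8, -8), (5, -4), (-2, 3), (-9, -3).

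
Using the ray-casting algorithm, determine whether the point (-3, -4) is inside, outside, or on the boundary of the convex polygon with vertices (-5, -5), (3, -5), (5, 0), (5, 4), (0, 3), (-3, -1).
The point (-3, -4) lies strictly inside the polygon

Cast a horizontal ray to the right from the query point and count how many polygon edges it crosses (each edge strictly once or zero times, handled with the usual half-open convention). 
Parity of crossings → odd ⇒ inside.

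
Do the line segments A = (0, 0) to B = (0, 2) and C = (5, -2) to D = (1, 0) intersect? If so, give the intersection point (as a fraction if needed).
No (intersection of containing lines falls outside at least one segment)

Parametrize and solve: t = 1/4, s = 5/4. At least one of these is outside [0, 1], so the segments do not intersect.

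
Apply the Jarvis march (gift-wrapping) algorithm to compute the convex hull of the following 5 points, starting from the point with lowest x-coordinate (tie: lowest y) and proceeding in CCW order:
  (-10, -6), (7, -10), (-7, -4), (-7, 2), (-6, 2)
Hull (CCW) = [(-10, -6), (7, -10), (-6, 2), (-7, 2)]

Jarvis march: at each step, from the current hull vertex p, select the next vertex q as the point such that every other point lies strictly to the left of (or on) the directed line p → q. (Equivalently: for every other point r, the cross product (q − p) × (r − p) ≥ 0.)
Starting point (lowest x, tie lowest y): (-10, -6). Wrap until returning to start. Resulting hull: (-10, -6), (7, -10), (-6, 2), (-7, 2).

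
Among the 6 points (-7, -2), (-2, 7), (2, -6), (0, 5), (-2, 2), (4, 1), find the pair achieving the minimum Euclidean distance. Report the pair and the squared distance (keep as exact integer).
Pair = ((-2, 7), (0, 5)); squared distance = 8

Compute all C(6, 2) = 15 pairwise squared distances (x_i − x_j)² + (y_i − y_j)². The minimum is 8, attained by the pair ((-2, 7), (0, 5)).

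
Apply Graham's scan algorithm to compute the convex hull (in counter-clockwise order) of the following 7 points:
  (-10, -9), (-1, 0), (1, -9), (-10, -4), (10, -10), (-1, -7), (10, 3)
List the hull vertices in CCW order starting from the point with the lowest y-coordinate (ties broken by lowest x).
Hull (CCW) = [(10, -10), (10, 3), (-1, 0), (-10, -4), (-10, -9)]

Graham scan procedure:
  1. Find the pivot p₀ = point with lowest y (tie → lowest x): (10, -10).
  2. Sort the remaining points by polar angle around p₀.
  3. Walk through sorted points, maintaining a stack; pop the top while the last three entries make a non-left turn (cross product ≤ 0).
  4. Final stack is the convex hull in CCW order: (10, -10), (10, 3), (-1, 0), (-10, -4), (-10, -9).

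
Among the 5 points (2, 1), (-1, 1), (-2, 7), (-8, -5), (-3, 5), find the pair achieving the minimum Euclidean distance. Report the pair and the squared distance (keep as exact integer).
Pair = ((-2, 7), (-3, 5)); squared distance = 5

Compute all C(5, 2) = 10 pairwise squared distances (x_i − x_j)² + (y_i − y_j)². The minimum is 5, attained by the pair ((-2, 7), (-3, 5)).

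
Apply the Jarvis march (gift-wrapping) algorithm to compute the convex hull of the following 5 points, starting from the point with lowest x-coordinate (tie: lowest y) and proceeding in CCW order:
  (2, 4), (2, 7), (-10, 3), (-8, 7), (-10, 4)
Hull (CCW) = [(-10, 3), (2, 4), (2, 7), (-8, 7), (-10, 4)]

Jarvis march: at each step, from the current hull vertex p, select the next vertex q as the point such that every other point lies strictly to the left of (or on) the directed line p → q. (Equivalently: for every other point r, the cross product (q − p) × (r − p) ≥ 0.)
Starting point (lowest x, tie lowest y): (-10, 3). Wrap until returning to start. Resulting hull: (-10, 3), (2, 4), (2, 7), (-8, 7), (-10, 4).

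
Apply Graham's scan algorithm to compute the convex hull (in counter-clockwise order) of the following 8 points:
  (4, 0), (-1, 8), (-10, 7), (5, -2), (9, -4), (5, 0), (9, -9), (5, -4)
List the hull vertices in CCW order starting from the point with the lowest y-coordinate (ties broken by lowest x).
Hull (CCW) = [(9, -9), (9, -4), (-1, 8), (-10, 7)]

Graham scan procedure:
  1. Find the pivot p₀ = point with lowest y (tie → lowest x): (9, -9).
  2. Sort the remaining points by polar angle around p₀.
  3. Walk through sorted points, maintaining a stack; pop the top while the last three entries make a non-left turn (cross product ≤ 0).
  4. Final stack is the convex hull in CCW order: (9, -9), (9, -4), (-1, 8), (-10, 7).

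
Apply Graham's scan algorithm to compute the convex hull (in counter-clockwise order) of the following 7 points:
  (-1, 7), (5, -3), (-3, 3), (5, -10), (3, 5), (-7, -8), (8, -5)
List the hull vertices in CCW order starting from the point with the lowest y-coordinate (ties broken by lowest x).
Hull (CCW) = [(5, -10), (8, -5), (3, 5), (-1, 7), (-3, 3), (-7, -8)]

Graham scan procedure:
  1. Find the pivot p₀ = point with lowest y (tie → lowest x): (5, -10).
  2. Sort the remaining points by polar angle around p₀.
  3. Walk through sorted points, maintaining a stack; pop the top while the last three entries make a non-left turn (cross product ≤ 0).
  4. Final stack is the convex hull in CCW order: (5, -10), (8, -5), (3, 5), (-1, 7), (-3, 3), (-7, -8).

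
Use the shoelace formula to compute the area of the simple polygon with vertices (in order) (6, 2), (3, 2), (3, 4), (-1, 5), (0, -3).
Area = 26

Shoelace formula: Area = (1/2) |Σ_i (x_i · y_{i+1} − x_{i+1} · y_i)| (indices mod n). Compute each cross term:
  (6)(2) − (3)(2) = 6
  (3)(4) − (3)(2) = 6
  (3)(5) − (-1)(4) = 19
  (-1)(-3) − (0)(5) = 3
  (0)(2) − (6)(-3) = 18
Sum = 52, so (signed) Area = 52/2 = 26, |Area| = 26.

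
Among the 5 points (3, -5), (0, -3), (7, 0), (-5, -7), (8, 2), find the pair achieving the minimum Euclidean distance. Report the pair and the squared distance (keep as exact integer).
Pair = ((7, 0), (8, 2)); squared distance = 5

Compute all C(5, 2) = 10 pairwise squared distances (x_i − x_j)² + (y_i − y_j)². The minimum is 5, attained by the pair ((7, 0), (8, 2)).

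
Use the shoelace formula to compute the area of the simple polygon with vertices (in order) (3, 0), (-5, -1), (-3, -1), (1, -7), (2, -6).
Area = 47/2

Shoelace formula: Area = (1/2) |Σ_i (x_i · y_{i+1} − x_{i+1} · y_i)| (indices mod n). Compute each cross term:
  (3)(-1) − (-5)(0) = -3
  (-5)(-1) − (-3)(-1) = 2
  (-3)(-7) − (1)(-1) = 22
  (1)(-6) − (2)(-7) = 8
  (2)(0) − (3)(-6) = 18
Sum = 47, so (signed) Area = 47/2 = 47/2, |Area| = 47/2.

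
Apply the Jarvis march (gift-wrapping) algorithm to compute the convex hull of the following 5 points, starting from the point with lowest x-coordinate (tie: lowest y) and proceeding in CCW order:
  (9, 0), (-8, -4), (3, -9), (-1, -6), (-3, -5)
Hull (CCW) = [(-8, -4), (3, -9), (9, 0)]

Jarvis march: at each step, from the current hull vertex p, select the next vertex q as the point such that every other point lies strictly to the left of (or on) the directed line p → q. (Equivalently: for every other point r, the cross product (q − p) × (r − p) ≥ 0.)
Starting point (lowest x, tie lowest y): (-8, -4). Wrap until returning to start. Resulting hull: (-8, -4), (3, -9), (9, 0).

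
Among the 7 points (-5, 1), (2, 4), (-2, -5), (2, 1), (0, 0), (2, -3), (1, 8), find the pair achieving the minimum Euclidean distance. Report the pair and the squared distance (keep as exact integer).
Pair = ((2, 1), (0, 0)); squared distance = 5

Compute all C(7, 2) = 21 pairwise squared distances (x_i − x_j)² + (y_i − y_j)². The minimum is 5, attained by the pair ((2, 1), (0, 0)).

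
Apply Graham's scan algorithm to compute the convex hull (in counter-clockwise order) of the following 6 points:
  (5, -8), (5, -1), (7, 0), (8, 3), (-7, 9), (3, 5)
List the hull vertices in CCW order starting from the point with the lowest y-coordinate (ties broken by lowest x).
Hull (CCW) = [(5, -8), (8, 3), (-7, 9)]

Graham scan procedure:
  1. Find the pivot p₀ = point with lowest y (tie → lowest x): (5, -8).
  2. Sort the remaining points by polar angle around p₀.
  3. Walk through sorted points, maintaining a stack; pop the top while the last three entries make a non-left turn (cross product ≤ 0).
  4. Final stack is the convex hull in CCW order: (5, -8), (8, 3), (-7, 9).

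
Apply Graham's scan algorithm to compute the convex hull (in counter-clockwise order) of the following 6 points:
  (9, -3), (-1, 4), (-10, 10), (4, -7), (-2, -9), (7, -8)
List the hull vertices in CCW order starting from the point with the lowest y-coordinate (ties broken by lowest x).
Hull (CCW) = [(-2, -9), (7, -8), (9, -3), (-1, 4), (-10, 10)]

Graham scan procedure:
  1. Find the pivot p₀ = point with lowest y (tie → lowest x): (-2, -9).
  2. Sort the remaining points by polar angle around p₀.
  3. Walk through sorted points, maintaining a stack; pop the top while the last three entries make a non-left turn (cross product ≤ 0).
  4. Final stack is the convex hull in CCW order: (-2, -9), (7, -8), (9, -3), (-1, 4), (-10, 10).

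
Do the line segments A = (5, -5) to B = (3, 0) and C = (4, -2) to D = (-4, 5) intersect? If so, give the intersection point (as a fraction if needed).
Yes; intersection at (48/13, -45/26) (t = 17/26 on AB, s = 1/26 on CD)

Parametrize AB as A + t(B − A) = (5 + -2 t, -5 + 5 t) and CD as C + s(D − C) = (4 + -8 s, -2 + 7 s). Solve the linear system for (t, s). Determinant = -26 ≠ 0, so a unique intersection of the containing lines exists. Solution: t = 17/26, s = 1/26 — both in [0, 1], so the segments cross. Intersection point: (48/13, -45/26).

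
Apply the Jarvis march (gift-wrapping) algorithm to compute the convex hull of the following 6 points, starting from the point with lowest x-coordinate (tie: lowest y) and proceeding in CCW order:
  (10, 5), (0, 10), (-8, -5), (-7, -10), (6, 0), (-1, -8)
Hull (CCW) = [(-8, -5), (-7, -10), (-1, -8), (6, 0), (10, 5), (0, 10)]

Jarvis march: at each step, from the current hull vertex p, select the next vertex q as the point such that every other point lies strictly to the left of (or on) the directed line p → q. (Equivalently: for every other point r, the cross product (q − p) × (r − p) ≥ 0.)
Starting point (lowest x, tie lowest y): (-8, -5). Wrap until returning to start. Resulting hull: (-8, -5), (-7, -10), (-1, -8), (6, 0), (10, 5), (0, 10).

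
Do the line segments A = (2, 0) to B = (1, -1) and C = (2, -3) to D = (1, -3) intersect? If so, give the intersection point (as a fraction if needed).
No (intersection of containing lines falls outside at least one segment)

Parametrize and solve: t = 3, s = 3. At least one of these is outside [0, 1], so the segments do not intersect.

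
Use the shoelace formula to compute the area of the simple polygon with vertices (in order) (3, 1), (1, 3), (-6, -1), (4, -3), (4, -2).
Area = 61/2

Shoelace formula: Area = (1/2) |Σ_i (x_i · y_{i+1} − x_{i+1} · y_i)| (indices mod n). Compute each cross term:
  (3)(3) − (1)(1) = 8
  (1)(-1) − (-6)(3) = 17
  (-6)(-3) − (4)(-1) = 22
  (4)(-2) − (4)(-3) = 4
  (4)(1) − (3)(-2) = 10
Sum = 61, so (signed) Area = 61/2 = 61/2, |Area| = 61/2.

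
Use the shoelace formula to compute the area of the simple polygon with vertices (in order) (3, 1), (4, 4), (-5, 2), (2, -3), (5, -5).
Area = 36

Shoelace formula: Area = (1/2) |Σ_i (x_i · y_{i+1} − x_{i+1} · y_i)| (indices mod n). Compute each cross term:
  (3)(4) − (4)(1) = 8
  (4)(2) − (-5)(4) = 28
  (-5)(-3) − (2)(2) = 11
  (2)(-5) − (5)(-3) = 5
  (5)(1) − (3)(-5) = 20
Sum = 72, so (signed) Area = 72/2 = 36, |Area| = 36.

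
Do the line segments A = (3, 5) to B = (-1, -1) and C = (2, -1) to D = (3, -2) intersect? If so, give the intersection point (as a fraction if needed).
No (intersection of containing lines falls outside at least one segment)

Parametrize and solve: t = 7/10, s = -9/5. At least one of these is outside [0, 1], so the segments do not intersect.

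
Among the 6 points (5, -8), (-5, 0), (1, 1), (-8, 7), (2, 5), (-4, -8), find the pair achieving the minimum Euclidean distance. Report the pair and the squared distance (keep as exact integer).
Pair = ((1, 1), (2, 5)); squared distance = 17

Compute all C(6, 2) = 15 pairwise squared distances (x_i − x_j)² + (y_i − y_j)². The minimum is 17, attained by the pair ((1, 1), (2, 5)).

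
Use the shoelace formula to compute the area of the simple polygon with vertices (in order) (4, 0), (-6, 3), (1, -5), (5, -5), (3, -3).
Area = 71/2

Shoelace formula: Area = (1/2) |Σ_i (x_i · y_{i+1} − x_{i+1} · y_i)| (indices mod n). Compute each cross term:
  (4)(3) − (-6)(0) = 12
  (-6)(-5) − (1)(3) = 27
  (1)(-5) − (5)(-5) = 20
  (5)(-3) − (3)(-5) = 0
  (3)(0) − (4)(-3) = 12
Sum = 71, so (signed) Area = 71/2 = 71/2, |Area| = 71/2.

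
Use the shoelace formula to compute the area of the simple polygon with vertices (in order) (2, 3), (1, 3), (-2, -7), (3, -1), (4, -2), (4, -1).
Area = 41/2

Shoelace formula: Area = (1/2) |Σ_i (x_i · y_{i+1} − x_{i+1} · y_i)| (indices mod n). Compute each cross term:
  (2)(3) − (1)(3) = 3
  (1)(-7) − (-2)(3) = -1
  (-2)(-1) − (3)(-7) = 23
  (3)(-2) − (4)(-1) = -2
  (4)(-1) − (4)(-2) = 4
  (4)(3) − (2)(-1) = 14
Sum = 41, so (signed) Area = 41/2 = 41/2, |Area| = 41/2.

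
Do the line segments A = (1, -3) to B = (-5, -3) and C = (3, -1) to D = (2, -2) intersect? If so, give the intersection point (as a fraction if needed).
No (intersection of containing lines falls outside at least one segment)

Parametrize and solve: t = 0, s = 2. At least one of these is outside [0, 1], so the segments do not intersect.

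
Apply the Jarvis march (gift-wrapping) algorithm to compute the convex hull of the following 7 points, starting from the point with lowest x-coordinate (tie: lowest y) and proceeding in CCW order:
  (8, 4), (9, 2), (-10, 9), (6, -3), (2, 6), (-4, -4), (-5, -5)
Hull (CCW) = [(-10, 9), (-5, -5), (6, -3), (9, 2), (8, 4), (2, 6)]

Jarvis march: at each step, from the current hull vertex p, select the next vertex q as the point such that every other point lies strictly to the left of (or on) the directed line p → q. (Equivalently: for every other point r, the cross product (q − p) × (r − p) ≥ 0.)
Starting point (lowest x, tie lowest y): (-10, 9). Wrap until returning to start. Resulting hull: (-10, 9), (-5, -5), (6, -3), (9, 2), (8, 4), (2, 6).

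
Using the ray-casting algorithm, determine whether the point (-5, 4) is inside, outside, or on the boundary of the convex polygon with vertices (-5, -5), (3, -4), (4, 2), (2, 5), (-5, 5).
The point (-5, 4) lies on the polygon boundary

Boundary check: the query satisfies the collinearity and bounding-box conditions for some polygon edge, so it lies exactly on the boundary.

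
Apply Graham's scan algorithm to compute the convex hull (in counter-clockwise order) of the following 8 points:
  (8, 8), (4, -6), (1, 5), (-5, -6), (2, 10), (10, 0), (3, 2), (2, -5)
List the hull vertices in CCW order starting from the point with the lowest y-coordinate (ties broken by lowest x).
Hull (CCW) = [(-5, -6), (4, -6), (10, 0), (8, 8), (2, 10)]

Graham scan procedure:
  1. Find the pivot p₀ = point with lowest y (tie → lowest x): (-5, -6).
  2. Sort the remaining points by polar angle around p₀.
  3. Walk through sorted points, maintaining a stack; pop the top while the last three entries make a non-left turn (cross product ≤ 0).
  4. Final stack is the convex hull in CCW order: (-5, -6), (4, -6), (10, 0), (8, 8), (2, 10).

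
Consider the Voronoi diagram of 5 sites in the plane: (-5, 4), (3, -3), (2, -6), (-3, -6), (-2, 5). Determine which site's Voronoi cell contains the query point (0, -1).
Nearest site = (3, -3)

The Voronoi cell of site s contains exactly those query points closer to s than to any other site. Compute squared distances from q = (0, -1) to each site:
  (3 − 0)² + (-3 − -1)² = 13
  (2 − 0)² + (-6 − -1)² = 29
  (-3 − 0)² + (-6 − -1)² = 34
  (-2 − 0)² + (5 − -1)² = 40
  (-5 − 0)² + (4 − -1)² = 50
Minimum is attained by (3, -3), so q lies in its Voronoi cell.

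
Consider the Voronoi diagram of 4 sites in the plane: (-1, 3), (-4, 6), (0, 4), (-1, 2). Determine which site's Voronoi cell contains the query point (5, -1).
Nearest site = (-1, 2)

The Voronoi cell of site s contains exactly those query points closer to s than to any other site. Compute squared distances from q = (5, -1) to each site:
  (-1 − 5)² + (2 − -1)² = 45
  (0 − 5)² + (4 − -1)² = 50
  (-1 − 5)² + (3 − -1)² = 52
  (-4 − 5)² + (6 − -1)² = 130
Minimum is attained by (-1, 2), so q lies in its Voronoi cell.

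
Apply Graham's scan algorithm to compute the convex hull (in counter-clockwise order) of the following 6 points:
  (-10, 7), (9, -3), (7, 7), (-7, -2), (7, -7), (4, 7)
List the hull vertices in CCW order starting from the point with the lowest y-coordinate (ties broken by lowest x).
Hull (CCW) = [(7, -7), (9, -3), (7, 7), (-10, 7), (-7, -2)]

Graham scan procedure:
  1. Find the pivot p₀ = point with lowest y (tie → lowest x): (7, -7).
  2. Sort the remaining points by polar angle around p₀.
  3. Walk through sorted points, maintaining a stack; pop the top while the last three entries make a non-left turn (cross product ≤ 0).
  4. Final stack is the convex hull in CCW order: (7, -7), (9, -3), (7, 7), (-10, 7), (-7, -2).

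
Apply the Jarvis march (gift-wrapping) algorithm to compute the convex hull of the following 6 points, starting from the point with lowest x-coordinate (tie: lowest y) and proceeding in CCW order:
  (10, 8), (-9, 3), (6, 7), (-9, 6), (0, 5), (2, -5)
Hull (CCW) = [(-9, 3), (2, -5), (10, 8), (-9, 6)]

Jarvis march: at each step, from the current hull vertex p, select the next vertex q as the point such that every other point lies strictly to the left of (or on) the directed line p → q. (Equivalently: for every other point r, the cross product (q − p) × (r − p) ≥ 0.)
Starting point (lowest x, tie lowest y): (-9, 3). Wrap until returning to start. Resulting hull: (-9, 3), (2, -5), (10, 8), (-9, 6).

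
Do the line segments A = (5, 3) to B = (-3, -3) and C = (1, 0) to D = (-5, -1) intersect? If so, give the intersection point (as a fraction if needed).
Yes; intersection at (1, 0) (t = 1/2 on AB, s = 0 on CD)

Parametrize AB as A + t(B − A) = (5 + -8 t, 3 + -6 t) and CD as C + s(D − C) = (1 + -6 s, 0 + -1 s). Solve the linear system for (t, s). Determinant = 28 ≠ 0, so a unique intersection of the containing lines exists. Solution: t = 1/2, s = 0 — both in [0, 1], so the segments cross. Intersection point: (1, 0).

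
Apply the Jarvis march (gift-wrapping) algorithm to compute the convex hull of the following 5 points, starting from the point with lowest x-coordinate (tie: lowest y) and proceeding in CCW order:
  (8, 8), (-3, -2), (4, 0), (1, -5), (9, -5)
Hull (CCW) = [(-3, -2), (1, -5), (9, -5), (8, 8)]

Jarvis march: at each step, from the current hull vertex p, select the next vertex q as the point such that every other point lies strictly to the left of (or on) the directed line p → q. (Equivalently: for every other point r, the cross product (q − p) × (r − p) ≥ 0.)
Starting point (lowest x, tie lowest y): (-3, -2). Wrap until returning to start. Resulting hull: (-3, -2), (1, -5), (9, -5), (8, 8).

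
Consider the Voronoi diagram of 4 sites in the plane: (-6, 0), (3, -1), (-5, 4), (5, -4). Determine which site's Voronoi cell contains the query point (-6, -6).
Nearest site = (-6, 0)

The Voronoi cell of site s contains exactly those query points closer to s than to any other site. Compute squared distances from q = (-6, -6) to each site:
  (-6 − -6)² + (0 − -6)² = 36
  (-5 − -6)² + (4 − -6)² = 101
  (3 − -6)² + (-1 − -6)² = 106
  (5 − -6)² + (-4 − -6)² = 125
Minimum is attained by (-6, 0), so q lies in its Voronoi cell.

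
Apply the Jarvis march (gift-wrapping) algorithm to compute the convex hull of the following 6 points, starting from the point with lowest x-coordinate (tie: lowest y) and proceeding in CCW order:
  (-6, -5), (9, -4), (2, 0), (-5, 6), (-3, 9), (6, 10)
Hull (CCW) = [(-6, -5), (9, -4), (6, 10), (-3, 9), (-5, 6)]

Jarvis march: at each step, from the current hull vertex p, select the next vertex q as the point such that every other point lies strictly to the left of (or on) the directed line p → q. (Equivalently: for every other point r, the cross product (q − p) × (r − p) ≥ 0.)
Starting point (lowest x, tie lowest y): (-6, -5). Wrap until returning to start. Resulting hull: (-6, -5), (9, -4), (6, 10), (-3, 9), (-5, 6).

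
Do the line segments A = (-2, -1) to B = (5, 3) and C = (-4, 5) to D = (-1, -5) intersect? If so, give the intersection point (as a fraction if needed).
No (intersection of containing lines falls outside at least one segment)

Parametrize and solve: t = -1/41, s = 25/41. At least one of these is outside [0, 1], so the segments do not intersect.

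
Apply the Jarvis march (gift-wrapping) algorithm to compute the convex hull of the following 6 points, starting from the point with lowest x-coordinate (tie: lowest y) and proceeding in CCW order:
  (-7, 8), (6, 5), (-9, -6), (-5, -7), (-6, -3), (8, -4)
Hull (CCW) = [(-9, -6), (-5, -7), (8, -4), (6, 5), (-7, 8)]

Jarvis march: at each step, from the current hull vertex p, select the next vertex q as the point such that every other point lies strictly to the left of (or on) the directed line p → q. (Equivalently: for every other point r, the cross product (q − p) × (r − p) ≥ 0.)
Starting point (lowest x, tie lowest y): (-9, -6). Wrap until returning to start. Resulting hull: (-9, -6), (-5, -7), (8, -4), (6, 5), (-7, 8).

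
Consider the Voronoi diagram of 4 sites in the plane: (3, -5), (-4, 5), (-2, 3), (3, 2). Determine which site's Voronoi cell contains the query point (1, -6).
Nearest site = (3, -5)

The Voronoi cell of site s contains exactly those query points closer to s than to any other site. Compute squared distances from q = (1, -6) to each site:
  (3 − 1)² + (-5 − -6)² = 5
  (3 − 1)² + (2 − -6)² = 68
  (-2 − 1)² + (3 − -6)² = 90
  (-4 − 1)² + (5 − -6)² = 146
Minimum is attained by (3, -5), so q lies in its Voronoi cell.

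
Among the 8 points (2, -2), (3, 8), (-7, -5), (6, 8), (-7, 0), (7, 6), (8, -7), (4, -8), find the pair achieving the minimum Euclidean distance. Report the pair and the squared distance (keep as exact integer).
Pair = ((6, 8), (7, 6)); squared distance = 5

Compute all C(8, 2) = 28 pairwise squared distances (x_i − x_j)² + (y_i − y_j)². The minimum is 5, attained by the pair ((6, 8), (7, 6)).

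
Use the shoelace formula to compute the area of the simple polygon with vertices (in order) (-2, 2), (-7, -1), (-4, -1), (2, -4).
Area = 33/2

Shoelace formula: Area = (1/2) |Σ_i (x_i · y_{i+1} − x_{i+1} · y_i)| (indices mod n). Compute each cross term:
  (-2)(-1) − (-7)(2) = 16
  (-7)(-1) − (-4)(-1) = 3
  (-4)(-4) − (2)(-1) = 18
  (2)(2) − (-2)(-4) = -4
Sum = 33, so (signed) Area = 33/2 = 33/2, |Area| = 33/2.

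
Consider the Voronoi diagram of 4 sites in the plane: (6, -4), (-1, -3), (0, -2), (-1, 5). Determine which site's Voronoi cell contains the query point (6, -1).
Nearest site = (6, -4)

The Voronoi cell of site s contains exactly those query points closer to s than to any other site. Compute squared distances from q = (6, -1) to each site:
  (6 − 6)² + (-4 − -1)² = 9
  (0 − 6)² + (-2 − -1)² = 37
  (-1 − 6)² + (-3 − -1)² = 53
  (-1 − 6)² + (5 − -1)² = 85
Minimum is attained by (6, -4), so q lies in its Voronoi cell.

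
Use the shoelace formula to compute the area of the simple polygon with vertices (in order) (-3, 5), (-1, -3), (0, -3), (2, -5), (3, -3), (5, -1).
Area = 33

Shoelace formula: Area = (1/2) |Σ_i (x_i · y_{i+1} − x_{i+1} · y_i)| (indices mod n). Compute each cross term:
  (-3)(-3) − (-1)(5) = 14
  (-1)(-3) − (0)(-3) = 3
  (0)(-5) − (2)(-3) = 6
  (2)(-3) − (3)(-5) = 9
  (3)(-1) − (5)(-3) = 12
  (5)(5) − (-3)(-1) = 22
Sum = 66, so (signed) Area = 66/2 = 33, |Area| = 33.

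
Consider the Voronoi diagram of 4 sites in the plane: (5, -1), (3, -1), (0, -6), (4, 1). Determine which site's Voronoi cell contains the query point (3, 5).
Nearest site = (4, 1)

The Voronoi cell of site s contains exactly those query points closer to s than to any other site. Compute squared distances from q = (3, 5) to each site:
  (4 − 3)² + (1 − 5)² = 17
  (3 − 3)² + (-1 − 5)² = 36
  (5 − 3)² + (-1 − 5)² = 40
  (0 − 3)² + (-6 − 5)² = 130
Minimum is attained by (4, 1), so q lies in its Voronoi cell.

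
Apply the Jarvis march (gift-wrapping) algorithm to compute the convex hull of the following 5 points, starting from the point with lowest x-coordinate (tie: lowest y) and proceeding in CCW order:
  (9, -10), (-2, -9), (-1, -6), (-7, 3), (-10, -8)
Hull (CCW) = [(-10, -8), (-2, -9), (9, -10), (-7, 3)]

Jarvis march: at each step, from the current hull vertex p, select the next vertex q as the point such that every other point lies strictly to the left of (or on) the directed line p → q. (Equivalently: for every other point r, the cross product (q − p) × (r − p) ≥ 0.)
Starting point (lowest x, tie lowest y): (-10, -8). Wrap until returning to start. Resulting hull: (-10, -8), (-2, -9), (9, -10), (-7, 3).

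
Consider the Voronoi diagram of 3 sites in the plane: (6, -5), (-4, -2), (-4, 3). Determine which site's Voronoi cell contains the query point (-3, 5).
Nearest site = (-4, 3)

The Voronoi cell of site s contains exactly those query points closer to s than to any other site. Compute squared distances from q = (-3, 5) to each site:
  (-4 − -3)² + (3 − 5)² = 5
  (-4 − -3)² + (-2 − 5)² = 50
  (6 − -3)² + (-5 − 5)² = 181
Minimum is attained by (-4, 3), so q lies in its Voronoi cell.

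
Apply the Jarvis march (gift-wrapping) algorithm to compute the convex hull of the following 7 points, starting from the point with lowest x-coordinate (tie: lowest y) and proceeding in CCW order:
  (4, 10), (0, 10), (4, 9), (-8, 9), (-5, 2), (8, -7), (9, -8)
Hull (CCW) = [(-8, 9), (-5, 2), (9, -8), (4, 10), (0, 10)]

Jarvis march: at each step, from the current hull vertex p, select the next vertex q as the point such that every other point lies strictly to the left of (or on) the directed line p → q. (Equivalently: for every other point r, the cross product (q − p) × (r − p) ≥ 0.)
Starting point (lowest x, tie lowest y): (-8, 9). Wrap until returning to start. Resulting hull: (-8, 9), (-5, 2), (9, -8), (4, 10), (0, 10).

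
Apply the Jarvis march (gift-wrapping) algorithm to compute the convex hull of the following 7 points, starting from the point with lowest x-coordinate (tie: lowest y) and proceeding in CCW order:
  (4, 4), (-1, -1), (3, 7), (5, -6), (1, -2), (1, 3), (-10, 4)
Hull (CCW) = [(-10, 4), (5, -6), (4, 4), (3, 7)]

Jarvis march: at each step, from the current hull vertex p, select the next vertex q as the point such that every other point lies strictly to the left of (or on) the directed line p → q. (Equivalently: for every other point r, the cross product (q − p) × (r − p) ≥ 0.)
Starting point (lowest x, tie lowest y): (-10, 4). Wrap until returning to start. Resulting hull: (-10, 4), (5, -6), (4, 4), (3, 7).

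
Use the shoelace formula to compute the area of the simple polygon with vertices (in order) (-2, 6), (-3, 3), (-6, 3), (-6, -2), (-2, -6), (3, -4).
Area = 119/2

Shoelace formula: Area = (1/2) |Σ_i (x_i · y_{i+1} − x_{i+1} · y_i)| (indices mod n). Compute each cross term:
  (-2)(3) − (-3)(6) = 12
  (-3)(3) − (-6)(3) = 9
  (-6)(-2) − (-6)(3) = 30
  (-6)(-6) − (-2)(-2) = 32
  (-2)(-4) − (3)(-6) = 26
  (3)(6) − (-2)(-4) = 10
Sum = 119, so (signed) Area = 119/2 = 119/2, |Area| = 119/2.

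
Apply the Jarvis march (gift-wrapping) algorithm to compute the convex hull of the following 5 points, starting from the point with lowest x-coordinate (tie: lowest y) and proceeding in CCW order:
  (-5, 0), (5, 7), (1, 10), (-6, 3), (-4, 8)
Hull (CCW) = [(-6, 3), (-5, 0), (5, 7), (1, 10), (-4, 8)]

Jarvis march: at each step, from the current hull vertex p, select the next vertex q as the point such that every other point lies strictly to the left of (or on) the directed line p → q. (Equivalently: for every other point r, the cross product (q − p) × (r − p) ≥ 0.)
Starting point (lowest x, tie lowest y): (-6, 3). Wrap until returning to start. Resulting hull: (-6, 3), (-5, 0), (5, 7), (1, 10), (-4, 8).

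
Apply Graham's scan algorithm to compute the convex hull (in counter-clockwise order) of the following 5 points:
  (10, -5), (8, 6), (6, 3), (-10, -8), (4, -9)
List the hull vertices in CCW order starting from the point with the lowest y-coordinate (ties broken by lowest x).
Hull (CCW) = [(4, -9), (10, -5), (8, 6), (-10, -8)]

Graham scan procedure:
  1. Find the pivot p₀ = point with lowest y (tie → lowest x): (4, -9).
  2. Sort the remaining points by polar angle around p₀.
  3. Walk through sorted points, maintaining a stack; pop the top while the last three entries make a non-left turn (cross product ≤ 0).
  4. Final stack is the convex hull in CCW order: (4, -9), (10, -5), (8, 6), (-10, -8).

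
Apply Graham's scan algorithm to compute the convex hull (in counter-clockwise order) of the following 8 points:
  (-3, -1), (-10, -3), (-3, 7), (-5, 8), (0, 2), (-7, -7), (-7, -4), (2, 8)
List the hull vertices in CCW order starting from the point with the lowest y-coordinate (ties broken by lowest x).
Hull (CCW) = [(-7, -7), (0, 2), (2, 8), (-5, 8), (-10, -3)]

Graham scan procedure:
  1. Find the pivot p₀ = point with lowest y (tie → lowest x): (-7, -7).
  2. Sort the remaining points by polar angle around p₀.
  3. Walk through sorted points, maintaining a stack; pop the top while the last three entries make a non-left turn (cross product ≤ 0).
  4. Final stack is the convex hull in CCW order: (-7, -7), (0, 2), (2, 8), (-5, 8), (-10, -3).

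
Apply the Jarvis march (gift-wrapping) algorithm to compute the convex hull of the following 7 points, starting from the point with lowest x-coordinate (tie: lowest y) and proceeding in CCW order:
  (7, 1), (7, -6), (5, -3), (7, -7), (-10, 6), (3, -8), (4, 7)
Hull (CCW) = [(-10, 6), (3, -8), (7, -7), (7, 1), (4, 7)]

Jarvis march: at each step, from the current hull vertex p, select the next vertex q as the point such that every other point lies strictly to the left of (or on) the directed line p → q. (Equivalently: for every other point r, the cross product (q − p) × (r − p) ≥ 0.)
Starting point (lowest x, tie lowest y): (-10, 6). Wrap until returning to start. Resulting hull: (-10, 6), (3, -8), (7, -7), (7, 1), (4, 7).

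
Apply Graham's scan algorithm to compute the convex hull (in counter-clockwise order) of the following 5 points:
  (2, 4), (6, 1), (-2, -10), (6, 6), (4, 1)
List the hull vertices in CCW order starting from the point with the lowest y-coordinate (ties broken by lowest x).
Hull (CCW) = [(-2, -10), (6, 1), (6, 6), (2, 4)]

Graham scan procedure:
  1. Find the pivot p₀ = point with lowest y (tie → lowest x): (-2, -10).
  2. Sort the remaining points by polar angle around p₀.
  3. Walk through sorted points, maintaining a stack; pop the top while the last three entries make a non-left turn (cross product ≤ 0).
  4. Final stack is the convex hull in CCW order: (-2, -10), (6, 1), (6, 6), (2, 4).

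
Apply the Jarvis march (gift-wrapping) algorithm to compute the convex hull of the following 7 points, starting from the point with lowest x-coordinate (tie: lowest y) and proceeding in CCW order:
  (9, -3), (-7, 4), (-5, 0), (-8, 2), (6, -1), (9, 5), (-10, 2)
Hull (CCW) = [(-10, 2), (-5, 0), (9, -3), (9, 5), (-7, 4)]

Jarvis march: at each step, from the current hull vertex p, select the next vertex q as the point such that every other point lies strictly to the left of (or on) the directed line p → q. (Equivalently: for every other point r, the cross product (q − p) × (r − p) ≥ 0.)
Starting point (lowest x, tie lowest y): (-10, 2). Wrap until returning to start. Resulting hull: (-10, 2), (-5, 0), (9, -3), (9, 5), (-7, 4).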